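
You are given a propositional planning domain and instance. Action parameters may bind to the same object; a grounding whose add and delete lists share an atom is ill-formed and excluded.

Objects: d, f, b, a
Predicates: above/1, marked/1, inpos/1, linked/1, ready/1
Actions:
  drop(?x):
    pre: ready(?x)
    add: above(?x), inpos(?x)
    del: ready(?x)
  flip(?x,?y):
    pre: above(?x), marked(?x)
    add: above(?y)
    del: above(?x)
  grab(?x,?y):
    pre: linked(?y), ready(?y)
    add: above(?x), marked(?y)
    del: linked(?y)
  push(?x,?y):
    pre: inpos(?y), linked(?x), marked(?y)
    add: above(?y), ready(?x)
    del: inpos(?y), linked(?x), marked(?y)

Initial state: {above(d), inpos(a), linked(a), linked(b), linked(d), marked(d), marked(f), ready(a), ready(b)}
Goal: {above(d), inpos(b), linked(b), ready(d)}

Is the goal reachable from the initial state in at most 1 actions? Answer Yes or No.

No

1. drop(b)  →  {above(b), above(d), inpos(a), inpos(b), linked(a), linked(b), linked(d), marked(d), marked(f), ready(a)}
2. grab(d,a)  →  {above(b), above(d), inpos(a), inpos(b), linked(b), linked(d), marked(a), marked(d), marked(f), ready(a)}
3. push(d,a)  →  {above(a), above(b), above(d), inpos(b), linked(b), marked(d), marked(f), ready(a), ready(d)}
optimal plan length = 3; 3 > 1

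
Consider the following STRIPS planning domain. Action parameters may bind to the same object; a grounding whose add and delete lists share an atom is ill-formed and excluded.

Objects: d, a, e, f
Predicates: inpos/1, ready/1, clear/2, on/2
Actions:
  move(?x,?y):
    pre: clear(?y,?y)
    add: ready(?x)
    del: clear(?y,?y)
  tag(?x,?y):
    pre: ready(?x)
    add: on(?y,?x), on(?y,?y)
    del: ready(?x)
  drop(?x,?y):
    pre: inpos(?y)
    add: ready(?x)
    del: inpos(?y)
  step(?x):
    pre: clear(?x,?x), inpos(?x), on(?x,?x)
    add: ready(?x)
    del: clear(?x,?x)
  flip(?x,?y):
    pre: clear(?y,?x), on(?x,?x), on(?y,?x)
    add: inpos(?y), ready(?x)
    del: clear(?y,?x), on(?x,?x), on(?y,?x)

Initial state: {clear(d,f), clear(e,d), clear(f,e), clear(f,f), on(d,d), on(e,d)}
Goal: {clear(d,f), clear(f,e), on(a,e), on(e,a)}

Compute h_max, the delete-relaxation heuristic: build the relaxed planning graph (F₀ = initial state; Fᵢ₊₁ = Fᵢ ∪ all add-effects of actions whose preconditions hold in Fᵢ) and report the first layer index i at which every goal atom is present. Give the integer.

F0 = init (6 atoms)
F1 = F0 ∪ {inpos(e), ready(a), ready(d), ready(e), ready(f)}  (11 atoms)
F2 = F1 ∪ {on(a,a), on(a,d), on(a,e), on(a,f), on(d,a), on(d,e), on(d,f), on(e,a), on(e,e), on(e,f), on(f,a), on(f,d), on(f,e), on(f,f)}  (25 atoms)
goal ⊆ F2  ⇒  h_max = 2

2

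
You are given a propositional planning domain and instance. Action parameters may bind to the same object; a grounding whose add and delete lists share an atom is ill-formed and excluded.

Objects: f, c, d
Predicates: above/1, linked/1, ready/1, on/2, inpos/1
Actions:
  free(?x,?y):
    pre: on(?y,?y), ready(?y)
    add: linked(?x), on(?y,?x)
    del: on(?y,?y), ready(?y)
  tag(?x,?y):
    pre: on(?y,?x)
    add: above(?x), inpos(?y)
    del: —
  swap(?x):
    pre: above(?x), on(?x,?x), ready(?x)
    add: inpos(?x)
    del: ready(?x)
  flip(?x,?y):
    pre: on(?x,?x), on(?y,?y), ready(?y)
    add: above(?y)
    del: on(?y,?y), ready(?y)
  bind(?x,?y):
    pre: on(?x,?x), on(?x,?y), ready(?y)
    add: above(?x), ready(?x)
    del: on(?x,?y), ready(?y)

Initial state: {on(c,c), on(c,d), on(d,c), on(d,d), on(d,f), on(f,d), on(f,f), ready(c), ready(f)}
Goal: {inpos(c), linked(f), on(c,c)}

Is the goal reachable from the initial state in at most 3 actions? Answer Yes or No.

Yes

1. tag(c,c)  →  {above(c), inpos(c), on(c,c), on(c,d), on(d,c), on(d,d), on(d,f), on(f,d), on(f,f), ready(c), ready(f)}
2. bind(d,f)  →  {above(c), above(d), inpos(c), on(c,c), on(c,d), on(d,c), on(d,d), on(f,d), on(f,f), ready(c), ready(d)}
3. free(f,d)  →  {above(c), above(d), inpos(c), linked(f), on(c,c), on(c,d), on(d,c), on(d,f), on(f,d), on(f,f), ready(c)}
optimal plan length = 3; 3 ≤ 3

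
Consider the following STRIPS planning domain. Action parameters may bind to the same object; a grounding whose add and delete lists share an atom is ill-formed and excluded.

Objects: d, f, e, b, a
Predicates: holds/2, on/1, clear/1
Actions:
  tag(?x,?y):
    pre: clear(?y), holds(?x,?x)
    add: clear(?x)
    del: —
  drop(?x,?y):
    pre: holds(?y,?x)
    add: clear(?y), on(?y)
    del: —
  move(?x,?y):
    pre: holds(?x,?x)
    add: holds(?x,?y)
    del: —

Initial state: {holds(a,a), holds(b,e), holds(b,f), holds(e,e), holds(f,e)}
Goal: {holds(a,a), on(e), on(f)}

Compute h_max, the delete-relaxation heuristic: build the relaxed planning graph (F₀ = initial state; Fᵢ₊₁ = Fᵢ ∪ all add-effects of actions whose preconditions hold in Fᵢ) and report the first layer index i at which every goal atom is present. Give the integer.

1

F0 = init (5 atoms)
F1 = F0 ∪ {clear(a), clear(b), clear(e), clear(f), holds(a,b), holds(a,d), holds(a,e), holds(a,f), holds(e,a), holds(e,b), holds(e,d), holds(e,f), on(a), on(b), on(e), on(f)}  (21 atoms)
goal ⊆ F1  ⇒  h_max = 1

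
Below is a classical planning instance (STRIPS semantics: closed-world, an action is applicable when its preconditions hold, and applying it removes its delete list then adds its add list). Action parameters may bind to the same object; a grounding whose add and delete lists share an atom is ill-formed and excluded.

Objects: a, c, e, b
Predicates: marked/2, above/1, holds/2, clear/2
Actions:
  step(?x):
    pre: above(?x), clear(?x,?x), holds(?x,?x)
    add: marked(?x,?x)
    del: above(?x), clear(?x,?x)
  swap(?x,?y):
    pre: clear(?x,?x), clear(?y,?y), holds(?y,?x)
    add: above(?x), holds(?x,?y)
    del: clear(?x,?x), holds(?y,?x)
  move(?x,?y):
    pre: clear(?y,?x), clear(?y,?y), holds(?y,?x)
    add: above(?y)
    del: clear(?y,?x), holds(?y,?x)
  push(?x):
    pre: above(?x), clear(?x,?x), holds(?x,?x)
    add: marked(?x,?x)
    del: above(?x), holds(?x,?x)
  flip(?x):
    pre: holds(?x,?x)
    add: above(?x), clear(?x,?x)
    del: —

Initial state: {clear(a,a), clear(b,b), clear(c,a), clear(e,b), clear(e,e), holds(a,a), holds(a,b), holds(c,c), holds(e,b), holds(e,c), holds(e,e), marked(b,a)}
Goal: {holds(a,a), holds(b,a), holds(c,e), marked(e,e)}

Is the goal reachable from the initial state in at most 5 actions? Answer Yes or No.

1. swap(b,a)  →  {above(b), clear(a,a), clear(c,a), clear(e,b), clear(e,e), holds(a,a), holds(b,a), holds(c,c), holds(e,b), holds(e,c), holds(e,e), marked(b,a)}
2. move(b,e)  →  {above(b), above(e), clear(a,a), clear(c,a), clear(e,e), holds(a,a), holds(b,a), holds(c,c), holds(e,c), holds(e,e), marked(b,a)}
3. push(e)  →  {above(b), clear(a,a), clear(c,a), clear(e,e), holds(a,a), holds(b,a), holds(c,c), holds(e,c), marked(b,a), marked(e,e)}
4. flip(c)  →  {above(b), above(c), clear(a,a), clear(c,a), clear(c,c), clear(e,e), holds(a,a), holds(b,a), holds(c,c), holds(e,c), marked(b,a), marked(e,e)}
5. swap(c,e)  →  {above(b), above(c), clear(a,a), clear(c,a), clear(e,e), holds(a,a), holds(b,a), holds(c,c), holds(c,e), marked(b,a), marked(e,e)}
optimal plan length = 5; 5 ≤ 5

Yes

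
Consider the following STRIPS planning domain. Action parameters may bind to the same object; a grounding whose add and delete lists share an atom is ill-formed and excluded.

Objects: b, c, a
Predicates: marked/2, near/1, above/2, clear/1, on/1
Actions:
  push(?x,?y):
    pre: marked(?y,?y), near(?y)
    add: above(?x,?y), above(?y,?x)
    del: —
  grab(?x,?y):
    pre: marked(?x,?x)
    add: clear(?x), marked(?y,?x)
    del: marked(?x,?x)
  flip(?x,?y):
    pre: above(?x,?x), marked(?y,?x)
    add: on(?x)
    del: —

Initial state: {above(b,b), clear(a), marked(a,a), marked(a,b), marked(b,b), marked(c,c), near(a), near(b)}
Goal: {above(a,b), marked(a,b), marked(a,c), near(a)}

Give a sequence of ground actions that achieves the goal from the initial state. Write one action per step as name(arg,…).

push(b,a); grab(c,a)

1. push(b,a)  →  {above(a,b), above(b,a), above(b,b), clear(a), marked(a,a), marked(a,b), marked(b,b), marked(c,c), near(a), near(b)}
2. grab(c,a)  →  {above(a,b), above(b,a), above(b,b), clear(a), clear(c), marked(a,a), marked(a,b), marked(a,c), marked(b,b), near(a), near(b)}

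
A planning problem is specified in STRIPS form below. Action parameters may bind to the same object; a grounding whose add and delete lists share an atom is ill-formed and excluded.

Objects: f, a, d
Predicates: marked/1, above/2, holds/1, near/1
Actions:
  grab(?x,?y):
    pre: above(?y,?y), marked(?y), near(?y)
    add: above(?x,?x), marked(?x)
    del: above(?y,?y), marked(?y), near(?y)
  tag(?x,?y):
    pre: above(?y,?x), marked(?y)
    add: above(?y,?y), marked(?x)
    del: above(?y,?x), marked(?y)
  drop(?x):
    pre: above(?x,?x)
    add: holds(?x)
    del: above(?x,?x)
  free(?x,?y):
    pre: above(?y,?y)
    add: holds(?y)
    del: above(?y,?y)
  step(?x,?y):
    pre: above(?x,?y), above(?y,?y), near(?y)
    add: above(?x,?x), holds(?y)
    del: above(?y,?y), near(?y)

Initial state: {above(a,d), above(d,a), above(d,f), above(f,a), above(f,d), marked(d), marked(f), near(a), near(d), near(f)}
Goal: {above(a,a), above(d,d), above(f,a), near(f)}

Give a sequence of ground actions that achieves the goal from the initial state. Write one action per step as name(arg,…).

1. tag(a,d)  →  {above(a,d), above(d,d), above(d,f), above(f,a), above(f,d), marked(a), marked(f), near(a), near(d), near(f)}
2. tag(d,a)  →  {above(a,a), above(d,d), above(d,f), above(f,a), above(f,d), marked(d), marked(f), near(a), near(d), near(f)}

tag(a,d); tag(d,a)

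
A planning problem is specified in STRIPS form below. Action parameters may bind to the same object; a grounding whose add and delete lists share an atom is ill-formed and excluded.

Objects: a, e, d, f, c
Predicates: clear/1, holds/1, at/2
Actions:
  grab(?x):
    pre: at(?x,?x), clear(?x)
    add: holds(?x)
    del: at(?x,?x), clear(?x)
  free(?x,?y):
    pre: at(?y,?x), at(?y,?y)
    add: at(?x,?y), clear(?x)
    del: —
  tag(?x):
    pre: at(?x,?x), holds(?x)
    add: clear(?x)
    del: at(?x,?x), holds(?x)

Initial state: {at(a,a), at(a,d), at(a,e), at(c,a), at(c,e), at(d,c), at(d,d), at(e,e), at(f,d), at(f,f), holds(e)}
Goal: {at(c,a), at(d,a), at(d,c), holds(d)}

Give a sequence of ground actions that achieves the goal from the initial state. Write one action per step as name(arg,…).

free(d,a); grab(d)

1. free(d,a)  →  {at(a,a), at(a,d), at(a,e), at(c,a), at(c,e), at(d,a), at(d,c), at(d,d), at(e,e), at(f,d), at(f,f), clear(d), holds(e)}
2. grab(d)  →  {at(a,a), at(a,d), at(a,e), at(c,a), at(c,e), at(d,a), at(d,c), at(e,e), at(f,d), at(f,f), holds(d), holds(e)}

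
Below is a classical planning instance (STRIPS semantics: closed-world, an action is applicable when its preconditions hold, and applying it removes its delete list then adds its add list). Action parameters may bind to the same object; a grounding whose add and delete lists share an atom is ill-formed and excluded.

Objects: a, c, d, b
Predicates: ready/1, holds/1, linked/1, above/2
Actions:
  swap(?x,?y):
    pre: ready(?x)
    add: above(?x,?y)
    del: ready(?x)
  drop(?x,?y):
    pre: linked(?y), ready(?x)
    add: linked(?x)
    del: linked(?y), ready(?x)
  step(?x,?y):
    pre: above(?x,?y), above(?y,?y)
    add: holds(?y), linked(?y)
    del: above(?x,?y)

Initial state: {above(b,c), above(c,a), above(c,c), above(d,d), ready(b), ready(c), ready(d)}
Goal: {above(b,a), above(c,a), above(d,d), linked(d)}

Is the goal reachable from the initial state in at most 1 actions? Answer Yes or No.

1. swap(c,d)  →  {above(b,c), above(c,a), above(c,c), above(c,d), above(d,d), ready(b), ready(d)}
2. swap(b,a)  →  {above(b,a), above(b,c), above(c,a), above(c,c), above(c,d), above(d,d), ready(d)}
3. step(c,d)  →  {above(b,a), above(b,c), above(c,a), above(c,c), above(d,d), holds(d), linked(d), ready(d)}
optimal plan length = 3; 3 > 1

No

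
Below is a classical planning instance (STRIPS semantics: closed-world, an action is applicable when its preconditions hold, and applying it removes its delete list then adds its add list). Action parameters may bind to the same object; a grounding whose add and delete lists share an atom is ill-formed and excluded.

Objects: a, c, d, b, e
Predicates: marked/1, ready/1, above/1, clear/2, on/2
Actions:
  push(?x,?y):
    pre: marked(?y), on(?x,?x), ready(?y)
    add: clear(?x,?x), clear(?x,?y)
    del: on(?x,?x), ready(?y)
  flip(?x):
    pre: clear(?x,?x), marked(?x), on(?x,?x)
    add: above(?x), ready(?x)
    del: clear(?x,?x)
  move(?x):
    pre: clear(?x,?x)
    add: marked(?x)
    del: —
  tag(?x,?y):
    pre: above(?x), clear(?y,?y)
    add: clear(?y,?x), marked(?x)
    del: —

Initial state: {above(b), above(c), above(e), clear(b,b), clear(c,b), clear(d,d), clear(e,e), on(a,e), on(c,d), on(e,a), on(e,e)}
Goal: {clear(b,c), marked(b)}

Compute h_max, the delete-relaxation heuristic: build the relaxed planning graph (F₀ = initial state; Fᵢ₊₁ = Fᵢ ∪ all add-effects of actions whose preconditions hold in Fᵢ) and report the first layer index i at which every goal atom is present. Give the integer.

F0 = init (11 atoms)
F1 = F0 ∪ {clear(b,c), clear(b,e), clear(d,b), clear(d,c), clear(d,e), clear(e,b), clear(e,c), marked(b), marked(c), marked(d), marked(e)}  (22 atoms)
goal ⊆ F1  ⇒  h_max = 1

1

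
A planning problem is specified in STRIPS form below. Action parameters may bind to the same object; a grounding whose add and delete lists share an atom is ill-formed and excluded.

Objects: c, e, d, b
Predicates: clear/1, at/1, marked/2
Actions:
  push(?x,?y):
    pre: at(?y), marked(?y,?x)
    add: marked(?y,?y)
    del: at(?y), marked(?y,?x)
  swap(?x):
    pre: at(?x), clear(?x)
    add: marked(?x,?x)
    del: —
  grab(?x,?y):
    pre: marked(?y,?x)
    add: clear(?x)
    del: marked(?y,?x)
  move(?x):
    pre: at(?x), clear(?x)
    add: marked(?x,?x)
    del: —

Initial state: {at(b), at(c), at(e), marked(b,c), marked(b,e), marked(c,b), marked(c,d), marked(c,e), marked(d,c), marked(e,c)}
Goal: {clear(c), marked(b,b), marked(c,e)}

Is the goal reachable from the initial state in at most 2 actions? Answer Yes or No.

Yes

1. push(c,b)  →  {at(c), at(e), marked(b,b), marked(b,e), marked(c,b), marked(c,d), marked(c,e), marked(d,c), marked(e,c)}
2. grab(c,e)  →  {at(c), at(e), clear(c), marked(b,b), marked(b,e), marked(c,b), marked(c,d), marked(c,e), marked(d,c)}
optimal plan length = 2; 2 ≤ 2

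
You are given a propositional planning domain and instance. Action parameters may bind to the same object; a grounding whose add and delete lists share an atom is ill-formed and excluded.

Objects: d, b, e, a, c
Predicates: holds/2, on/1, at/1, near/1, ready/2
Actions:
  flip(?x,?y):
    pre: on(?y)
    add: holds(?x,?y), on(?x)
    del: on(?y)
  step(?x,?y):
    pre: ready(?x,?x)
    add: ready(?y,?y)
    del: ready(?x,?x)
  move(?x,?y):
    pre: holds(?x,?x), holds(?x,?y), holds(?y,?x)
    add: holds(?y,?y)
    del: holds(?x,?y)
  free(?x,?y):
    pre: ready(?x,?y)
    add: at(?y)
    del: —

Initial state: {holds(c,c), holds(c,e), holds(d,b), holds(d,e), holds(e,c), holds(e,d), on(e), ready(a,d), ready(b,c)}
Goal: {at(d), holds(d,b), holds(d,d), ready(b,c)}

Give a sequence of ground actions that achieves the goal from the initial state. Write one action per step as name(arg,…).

1. move(c,e)  →  {holds(c,c), holds(d,b), holds(d,e), holds(e,c), holds(e,d), holds(e,e), on(e), ready(a,d), ready(b,c)}
2. move(e,d)  →  {holds(c,c), holds(d,b), holds(d,d), holds(d,e), holds(e,c), holds(e,e), on(e), ready(a,d), ready(b,c)}
3. free(a,d)  →  {at(d), holds(c,c), holds(d,b), holds(d,d), holds(d,e), holds(e,c), holds(e,e), on(e), ready(a,d), ready(b,c)}

move(c,e); move(e,d); free(a,d)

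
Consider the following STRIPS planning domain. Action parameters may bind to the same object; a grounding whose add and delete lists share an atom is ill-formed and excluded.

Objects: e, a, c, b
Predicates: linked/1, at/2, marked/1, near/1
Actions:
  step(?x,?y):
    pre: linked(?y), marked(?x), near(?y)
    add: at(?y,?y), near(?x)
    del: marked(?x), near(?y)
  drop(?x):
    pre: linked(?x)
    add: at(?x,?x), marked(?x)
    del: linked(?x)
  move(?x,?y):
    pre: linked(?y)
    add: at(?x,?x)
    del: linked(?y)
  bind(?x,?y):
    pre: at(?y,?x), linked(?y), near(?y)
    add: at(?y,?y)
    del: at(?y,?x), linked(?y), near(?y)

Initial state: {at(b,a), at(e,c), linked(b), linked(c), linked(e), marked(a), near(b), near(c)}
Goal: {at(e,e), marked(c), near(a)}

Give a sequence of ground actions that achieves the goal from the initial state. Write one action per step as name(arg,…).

step(a,c); drop(e); drop(c)

1. step(a,c)  →  {at(b,a), at(c,c), at(e,c), linked(b), linked(c), linked(e), near(a), near(b)}
2. drop(e)  →  {at(b,a), at(c,c), at(e,c), at(e,e), linked(b), linked(c), marked(e), near(a), near(b)}
3. drop(c)  →  {at(b,a), at(c,c), at(e,c), at(e,e), linked(b), marked(c), marked(e), near(a), near(b)}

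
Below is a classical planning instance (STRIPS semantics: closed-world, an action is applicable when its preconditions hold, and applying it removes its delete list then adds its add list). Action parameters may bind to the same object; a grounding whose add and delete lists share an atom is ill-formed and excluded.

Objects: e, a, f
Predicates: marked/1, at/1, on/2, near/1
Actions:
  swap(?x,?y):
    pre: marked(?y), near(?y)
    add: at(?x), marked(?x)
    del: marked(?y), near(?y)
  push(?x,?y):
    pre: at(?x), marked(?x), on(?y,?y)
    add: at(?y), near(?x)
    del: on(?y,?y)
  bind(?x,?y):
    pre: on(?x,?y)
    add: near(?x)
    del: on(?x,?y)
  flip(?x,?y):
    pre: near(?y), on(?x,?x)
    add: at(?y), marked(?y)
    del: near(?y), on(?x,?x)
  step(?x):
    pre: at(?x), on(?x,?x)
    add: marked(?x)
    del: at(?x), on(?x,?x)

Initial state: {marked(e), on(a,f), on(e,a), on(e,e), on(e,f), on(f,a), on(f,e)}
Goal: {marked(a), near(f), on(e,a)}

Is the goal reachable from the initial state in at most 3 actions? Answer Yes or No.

Yes

1. bind(e,e)  →  {marked(e), near(e), on(a,f), on(e,a), on(e,f), on(f,a), on(f,e)}
2. swap(a,e)  →  {at(a), marked(a), on(a,f), on(e,a), on(e,f), on(f,a), on(f,e)}
3. bind(f,e)  →  {at(a), marked(a), near(f), on(a,f), on(e,a), on(e,f), on(f,a)}
optimal plan length = 3; 3 ≤ 3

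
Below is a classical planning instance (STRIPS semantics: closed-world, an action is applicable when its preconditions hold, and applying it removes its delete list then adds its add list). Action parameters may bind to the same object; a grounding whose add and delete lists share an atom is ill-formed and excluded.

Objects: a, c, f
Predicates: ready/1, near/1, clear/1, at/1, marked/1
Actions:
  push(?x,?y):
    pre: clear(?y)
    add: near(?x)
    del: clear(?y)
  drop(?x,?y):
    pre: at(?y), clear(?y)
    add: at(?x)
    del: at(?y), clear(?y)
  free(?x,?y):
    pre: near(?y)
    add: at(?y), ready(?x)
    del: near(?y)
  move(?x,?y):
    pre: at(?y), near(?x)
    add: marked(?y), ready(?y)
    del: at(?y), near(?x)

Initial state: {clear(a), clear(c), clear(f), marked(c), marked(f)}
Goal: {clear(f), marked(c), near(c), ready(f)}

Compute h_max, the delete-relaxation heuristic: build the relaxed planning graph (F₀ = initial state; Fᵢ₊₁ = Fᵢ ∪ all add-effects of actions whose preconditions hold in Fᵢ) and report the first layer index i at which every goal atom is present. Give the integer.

2

F0 = init (5 atoms)
F1 = F0 ∪ {near(a), near(c), near(f)}  (8 atoms)
F2 = F1 ∪ {at(a), at(c), at(f), ready(a), ready(c), ready(f)}  (14 atoms)
goal ⊆ F2  ⇒  h_max = 2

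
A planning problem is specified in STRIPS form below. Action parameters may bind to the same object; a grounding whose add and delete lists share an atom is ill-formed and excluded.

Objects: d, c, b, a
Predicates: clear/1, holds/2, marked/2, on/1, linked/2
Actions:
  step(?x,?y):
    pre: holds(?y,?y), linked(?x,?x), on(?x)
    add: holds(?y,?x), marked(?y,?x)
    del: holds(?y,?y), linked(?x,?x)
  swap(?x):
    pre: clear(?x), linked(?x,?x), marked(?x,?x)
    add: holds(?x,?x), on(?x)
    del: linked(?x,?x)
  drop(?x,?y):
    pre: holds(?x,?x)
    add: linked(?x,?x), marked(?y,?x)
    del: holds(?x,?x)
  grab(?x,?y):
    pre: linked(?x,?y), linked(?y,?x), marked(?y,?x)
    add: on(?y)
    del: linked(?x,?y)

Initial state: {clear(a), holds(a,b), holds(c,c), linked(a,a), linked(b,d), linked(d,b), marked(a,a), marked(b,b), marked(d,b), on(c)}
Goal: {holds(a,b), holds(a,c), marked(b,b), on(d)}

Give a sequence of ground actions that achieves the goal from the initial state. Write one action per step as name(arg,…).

swap(a); drop(c,d); step(c,a); grab(b,d)

1. swap(a)  →  {clear(a), holds(a,a), holds(a,b), holds(c,c), linked(b,d), linked(d,b), marked(a,a), marked(b,b), marked(d,b), on(a), on(c)}
2. drop(c,d)  →  {clear(a), holds(a,a), holds(a,b), linked(b,d), linked(c,c), linked(d,b), marked(a,a), marked(b,b), marked(d,b), marked(d,c), on(a), on(c)}
3. step(c,a)  →  {clear(a), holds(a,b), holds(a,c), linked(b,d), linked(d,b), marked(a,a), marked(a,c), marked(b,b), marked(d,b), marked(d,c), on(a), on(c)}
4. grab(b,d)  →  {clear(a), holds(a,b), holds(a,c), linked(d,b), marked(a,a), marked(a,c), marked(b,b), marked(d,b), marked(d,c), on(a), on(c), on(d)}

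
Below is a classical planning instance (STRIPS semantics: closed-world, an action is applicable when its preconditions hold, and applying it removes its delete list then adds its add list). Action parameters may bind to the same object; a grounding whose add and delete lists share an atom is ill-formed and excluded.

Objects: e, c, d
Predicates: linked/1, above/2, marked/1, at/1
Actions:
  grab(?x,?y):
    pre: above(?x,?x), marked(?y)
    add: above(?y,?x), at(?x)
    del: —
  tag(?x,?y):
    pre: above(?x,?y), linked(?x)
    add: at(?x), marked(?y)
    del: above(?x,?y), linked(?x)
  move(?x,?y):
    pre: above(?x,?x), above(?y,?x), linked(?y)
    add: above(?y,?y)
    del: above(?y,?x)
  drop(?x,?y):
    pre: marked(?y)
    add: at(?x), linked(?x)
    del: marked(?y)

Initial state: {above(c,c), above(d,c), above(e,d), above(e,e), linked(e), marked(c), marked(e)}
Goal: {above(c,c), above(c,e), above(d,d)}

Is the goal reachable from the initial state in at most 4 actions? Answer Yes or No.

Yes

1. grab(e,c)  →  {above(c,c), above(c,e), above(d,c), above(e,d), above(e,e), at(e), linked(e), marked(c), marked(e)}
2. drop(d,e)  →  {above(c,c), above(c,e), above(d,c), above(e,d), above(e,e), at(d), at(e), linked(d), linked(e), marked(c)}
3. move(c,d)  →  {above(c,c), above(c,e), above(d,d), above(e,d), above(e,e), at(d), at(e), linked(d), linked(e), marked(c)}
optimal plan length = 3; 3 ≤ 4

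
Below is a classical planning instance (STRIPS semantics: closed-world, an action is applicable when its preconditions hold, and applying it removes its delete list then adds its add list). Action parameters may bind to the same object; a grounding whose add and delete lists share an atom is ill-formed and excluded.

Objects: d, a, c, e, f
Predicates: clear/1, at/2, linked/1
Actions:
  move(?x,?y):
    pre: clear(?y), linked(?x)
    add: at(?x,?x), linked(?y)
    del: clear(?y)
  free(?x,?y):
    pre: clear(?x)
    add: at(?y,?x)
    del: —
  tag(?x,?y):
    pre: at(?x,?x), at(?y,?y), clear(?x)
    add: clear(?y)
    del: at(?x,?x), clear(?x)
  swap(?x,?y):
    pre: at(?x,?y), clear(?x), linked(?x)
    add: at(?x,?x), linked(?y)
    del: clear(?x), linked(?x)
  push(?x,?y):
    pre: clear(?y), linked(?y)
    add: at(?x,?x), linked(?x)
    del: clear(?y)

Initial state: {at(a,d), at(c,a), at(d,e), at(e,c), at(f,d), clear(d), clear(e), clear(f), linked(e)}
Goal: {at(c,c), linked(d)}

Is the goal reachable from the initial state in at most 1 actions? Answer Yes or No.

No

1. move(e,d)  →  {at(a,d), at(c,a), at(d,e), at(e,c), at(e,e), at(f,d), clear(e), clear(f), linked(d), linked(e)}
2. push(c,e)  →  {at(a,d), at(c,a), at(c,c), at(d,e), at(e,c), at(e,e), at(f,d), clear(f), linked(c), linked(d), linked(e)}
optimal plan length = 2; 2 > 1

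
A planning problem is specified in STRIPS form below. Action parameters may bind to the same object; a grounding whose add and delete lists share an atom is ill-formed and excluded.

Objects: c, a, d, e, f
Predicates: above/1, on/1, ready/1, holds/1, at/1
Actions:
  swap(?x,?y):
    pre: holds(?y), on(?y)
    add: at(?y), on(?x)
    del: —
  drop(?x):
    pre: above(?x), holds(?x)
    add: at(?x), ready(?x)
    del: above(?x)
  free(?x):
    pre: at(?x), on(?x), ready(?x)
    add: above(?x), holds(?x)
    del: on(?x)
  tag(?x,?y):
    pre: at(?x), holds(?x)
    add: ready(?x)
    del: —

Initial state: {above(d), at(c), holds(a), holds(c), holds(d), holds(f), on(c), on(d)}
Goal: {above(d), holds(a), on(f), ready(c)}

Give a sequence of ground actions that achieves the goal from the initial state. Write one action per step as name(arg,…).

1. swap(f,c)  →  {above(d), at(c), holds(a), holds(c), holds(d), holds(f), on(c), on(d), on(f)}
2. tag(c,c)  →  {above(d), at(c), holds(a), holds(c), holds(d), holds(f), on(c), on(d), on(f), ready(c)}

swap(f,c); tag(c,c)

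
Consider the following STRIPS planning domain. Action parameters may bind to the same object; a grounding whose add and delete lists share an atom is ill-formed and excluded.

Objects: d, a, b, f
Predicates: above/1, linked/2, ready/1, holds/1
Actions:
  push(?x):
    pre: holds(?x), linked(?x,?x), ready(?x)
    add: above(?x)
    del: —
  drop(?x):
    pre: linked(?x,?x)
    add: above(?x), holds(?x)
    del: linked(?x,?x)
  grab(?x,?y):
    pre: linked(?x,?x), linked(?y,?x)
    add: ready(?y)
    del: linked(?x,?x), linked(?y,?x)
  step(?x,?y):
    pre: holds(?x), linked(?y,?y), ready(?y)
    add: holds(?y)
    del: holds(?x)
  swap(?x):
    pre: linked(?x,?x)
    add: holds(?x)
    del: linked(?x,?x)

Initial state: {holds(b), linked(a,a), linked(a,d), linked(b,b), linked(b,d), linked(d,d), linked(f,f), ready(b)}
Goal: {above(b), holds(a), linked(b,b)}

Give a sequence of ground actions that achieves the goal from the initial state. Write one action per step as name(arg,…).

push(b); drop(a)

1. push(b)  →  {above(b), holds(b), linked(a,a), linked(a,d), linked(b,b), linked(b,d), linked(d,d), linked(f,f), ready(b)}
2. drop(a)  →  {above(a), above(b), holds(a), holds(b), linked(a,d), linked(b,b), linked(b,d), linked(d,d), linked(f,f), ready(b)}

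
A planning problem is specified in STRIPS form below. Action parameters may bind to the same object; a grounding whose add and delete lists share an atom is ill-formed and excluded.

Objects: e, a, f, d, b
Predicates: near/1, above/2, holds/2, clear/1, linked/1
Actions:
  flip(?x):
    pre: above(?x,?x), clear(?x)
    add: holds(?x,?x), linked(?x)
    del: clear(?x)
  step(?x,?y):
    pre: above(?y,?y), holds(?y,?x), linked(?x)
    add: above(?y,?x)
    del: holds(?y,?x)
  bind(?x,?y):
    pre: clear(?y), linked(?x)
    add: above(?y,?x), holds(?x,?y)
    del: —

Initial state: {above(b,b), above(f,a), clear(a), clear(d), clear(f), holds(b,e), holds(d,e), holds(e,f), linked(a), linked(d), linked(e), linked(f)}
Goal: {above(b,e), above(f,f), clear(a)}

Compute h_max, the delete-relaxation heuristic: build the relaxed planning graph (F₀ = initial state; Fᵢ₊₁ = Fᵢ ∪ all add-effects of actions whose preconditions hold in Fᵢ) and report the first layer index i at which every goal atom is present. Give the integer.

F0 = init (12 atoms)
F1 = F0 ∪ {above(a,a), above(a,d), above(a,e), above(a,f), above(b,e), above(d,a), above(d,d), above(d,e), above(d,f), above(f,d), above(f,e), above(f,f), holds(a,a), holds(a,d), holds(a,f), holds(d,a), holds(d,d), holds(d,f), holds(e,a), holds(e,d), holds(f,a), holds(f,d), holds(f,f)}  (35 atoms)
goal ⊆ F1  ⇒  h_max = 1

1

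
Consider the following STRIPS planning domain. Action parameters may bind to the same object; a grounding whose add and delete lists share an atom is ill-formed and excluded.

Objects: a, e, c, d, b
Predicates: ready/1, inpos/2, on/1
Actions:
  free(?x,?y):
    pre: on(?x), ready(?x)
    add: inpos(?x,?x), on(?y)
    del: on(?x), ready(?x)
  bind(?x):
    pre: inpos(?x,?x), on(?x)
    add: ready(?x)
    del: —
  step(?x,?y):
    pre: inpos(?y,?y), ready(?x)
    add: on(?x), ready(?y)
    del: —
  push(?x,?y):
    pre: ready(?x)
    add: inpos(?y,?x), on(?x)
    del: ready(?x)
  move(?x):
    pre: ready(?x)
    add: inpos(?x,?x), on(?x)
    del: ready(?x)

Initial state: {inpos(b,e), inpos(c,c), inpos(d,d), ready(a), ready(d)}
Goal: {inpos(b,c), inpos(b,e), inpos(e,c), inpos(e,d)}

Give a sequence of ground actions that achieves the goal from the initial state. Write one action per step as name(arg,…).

1. step(a,c)  →  {inpos(b,e), inpos(c,c), inpos(d,d), on(a), ready(a), ready(c), ready(d)}
2. push(c,e)  →  {inpos(b,e), inpos(c,c), inpos(d,d), inpos(e,c), on(a), on(c), ready(a), ready(d)}
3. bind(c)  →  {inpos(b,e), inpos(c,c), inpos(d,d), inpos(e,c), on(a), on(c), ready(a), ready(c), ready(d)}
4. push(c,b)  →  {inpos(b,c), inpos(b,e), inpos(c,c), inpos(d,d), inpos(e,c), on(a), on(c), ready(a), ready(d)}
5. push(d,e)  →  {inpos(b,c), inpos(b,e), inpos(c,c), inpos(d,d), inpos(e,c), inpos(e,d), on(a), on(c), on(d), ready(a)}

step(a,c); push(c,e); bind(c); push(c,b); push(d,e)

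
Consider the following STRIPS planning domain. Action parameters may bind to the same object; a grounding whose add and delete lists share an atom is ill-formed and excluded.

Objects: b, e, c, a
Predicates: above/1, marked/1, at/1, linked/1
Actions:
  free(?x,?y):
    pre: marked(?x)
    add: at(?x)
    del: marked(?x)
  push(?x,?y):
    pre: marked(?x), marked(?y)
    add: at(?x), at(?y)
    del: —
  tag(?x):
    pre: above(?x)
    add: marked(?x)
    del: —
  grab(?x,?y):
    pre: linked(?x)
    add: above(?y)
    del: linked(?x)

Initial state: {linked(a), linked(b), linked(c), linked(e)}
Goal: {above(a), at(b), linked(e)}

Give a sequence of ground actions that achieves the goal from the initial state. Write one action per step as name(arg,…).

grab(b,b); tag(b); free(b,b); grab(c,a)

1. grab(b,b)  →  {above(b), linked(a), linked(c), linked(e)}
2. tag(b)  →  {above(b), linked(a), linked(c), linked(e), marked(b)}
3. free(b,b)  →  {above(b), at(b), linked(a), linked(c), linked(e)}
4. grab(c,a)  →  {above(a), above(b), at(b), linked(a), linked(e)}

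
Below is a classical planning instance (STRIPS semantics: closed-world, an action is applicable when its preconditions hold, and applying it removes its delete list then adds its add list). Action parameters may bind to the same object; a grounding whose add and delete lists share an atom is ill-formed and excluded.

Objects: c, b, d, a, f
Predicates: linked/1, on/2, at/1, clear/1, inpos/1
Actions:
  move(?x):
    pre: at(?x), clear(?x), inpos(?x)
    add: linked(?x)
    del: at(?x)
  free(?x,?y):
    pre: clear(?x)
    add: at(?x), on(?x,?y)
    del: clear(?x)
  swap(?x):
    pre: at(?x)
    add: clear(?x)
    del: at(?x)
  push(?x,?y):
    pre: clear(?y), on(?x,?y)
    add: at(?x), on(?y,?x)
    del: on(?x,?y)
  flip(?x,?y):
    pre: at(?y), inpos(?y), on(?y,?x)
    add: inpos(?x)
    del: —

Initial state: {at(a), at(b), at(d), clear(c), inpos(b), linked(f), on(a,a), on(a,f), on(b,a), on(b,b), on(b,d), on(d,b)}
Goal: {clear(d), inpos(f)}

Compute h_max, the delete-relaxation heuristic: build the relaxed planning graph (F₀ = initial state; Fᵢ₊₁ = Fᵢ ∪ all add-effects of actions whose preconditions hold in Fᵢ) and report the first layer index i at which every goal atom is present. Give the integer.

2

F0 = init (12 atoms)
F1 = F0 ∪ {at(c), clear(a), clear(b), clear(d), inpos(a), inpos(d), on(c,a), on(c,b), on(c,c), on(c,d), on(c,f)}  (23 atoms)
F2 = F1 ∪ {inpos(f), linked(a), linked(b), linked(d), on(a,b), on(a,c), on(a,d), on(b,c), on(b,f), on(d,a), on(d,c), on(d,d), on(d,f)}  (36 atoms)
goal ⊆ F2  ⇒  h_max = 2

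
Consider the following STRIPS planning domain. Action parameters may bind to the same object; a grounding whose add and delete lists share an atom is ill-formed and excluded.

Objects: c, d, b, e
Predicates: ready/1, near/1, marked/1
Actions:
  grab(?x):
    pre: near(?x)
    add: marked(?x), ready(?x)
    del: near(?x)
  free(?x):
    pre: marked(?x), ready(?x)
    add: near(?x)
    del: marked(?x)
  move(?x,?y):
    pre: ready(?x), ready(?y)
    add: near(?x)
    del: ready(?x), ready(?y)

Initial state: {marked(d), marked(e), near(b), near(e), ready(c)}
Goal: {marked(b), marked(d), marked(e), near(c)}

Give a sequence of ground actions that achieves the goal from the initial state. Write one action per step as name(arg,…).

grab(b); move(c,c)

1. grab(b)  →  {marked(b), marked(d), marked(e), near(e), ready(b), ready(c)}
2. move(c,c)  →  {marked(b), marked(d), marked(e), near(c), near(e), ready(b)}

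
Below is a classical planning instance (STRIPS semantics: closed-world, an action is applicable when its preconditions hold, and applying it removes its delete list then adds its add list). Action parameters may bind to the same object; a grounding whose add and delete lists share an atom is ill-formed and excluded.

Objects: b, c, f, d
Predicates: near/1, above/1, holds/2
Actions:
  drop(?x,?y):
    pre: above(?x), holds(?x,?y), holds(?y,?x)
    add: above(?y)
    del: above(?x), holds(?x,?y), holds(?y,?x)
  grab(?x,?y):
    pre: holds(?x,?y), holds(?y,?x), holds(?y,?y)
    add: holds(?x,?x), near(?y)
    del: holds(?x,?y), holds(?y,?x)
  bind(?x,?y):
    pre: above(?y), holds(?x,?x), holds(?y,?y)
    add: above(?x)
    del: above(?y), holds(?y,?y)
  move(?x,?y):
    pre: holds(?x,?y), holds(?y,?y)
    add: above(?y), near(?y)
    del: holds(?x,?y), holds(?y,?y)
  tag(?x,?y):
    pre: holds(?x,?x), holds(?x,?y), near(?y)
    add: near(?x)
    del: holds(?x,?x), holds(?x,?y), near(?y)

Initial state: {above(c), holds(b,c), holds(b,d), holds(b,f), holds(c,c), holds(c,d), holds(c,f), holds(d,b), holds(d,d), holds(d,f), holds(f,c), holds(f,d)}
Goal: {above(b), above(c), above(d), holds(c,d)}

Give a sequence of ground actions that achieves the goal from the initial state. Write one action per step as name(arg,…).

1. grab(b,d)  →  {above(c), holds(b,b), holds(b,c), holds(b,f), holds(c,c), holds(c,d), holds(c,f), holds(d,d), holds(d,f), holds(f,c), holds(f,d), near(d)}
2. move(b,b)  →  {above(b), above(c), holds(b,c), holds(b,f), holds(c,c), holds(c,d), holds(c,f), holds(d,d), holds(d,f), holds(f,c), holds(f,d), near(b), near(d)}
3. move(f,d)  →  {above(b), above(c), above(d), holds(b,c), holds(b,f), holds(c,c), holds(c,d), holds(c,f), holds(d,f), holds(f,c), near(b), near(d)}

grab(b,d); move(b,b); move(f,d)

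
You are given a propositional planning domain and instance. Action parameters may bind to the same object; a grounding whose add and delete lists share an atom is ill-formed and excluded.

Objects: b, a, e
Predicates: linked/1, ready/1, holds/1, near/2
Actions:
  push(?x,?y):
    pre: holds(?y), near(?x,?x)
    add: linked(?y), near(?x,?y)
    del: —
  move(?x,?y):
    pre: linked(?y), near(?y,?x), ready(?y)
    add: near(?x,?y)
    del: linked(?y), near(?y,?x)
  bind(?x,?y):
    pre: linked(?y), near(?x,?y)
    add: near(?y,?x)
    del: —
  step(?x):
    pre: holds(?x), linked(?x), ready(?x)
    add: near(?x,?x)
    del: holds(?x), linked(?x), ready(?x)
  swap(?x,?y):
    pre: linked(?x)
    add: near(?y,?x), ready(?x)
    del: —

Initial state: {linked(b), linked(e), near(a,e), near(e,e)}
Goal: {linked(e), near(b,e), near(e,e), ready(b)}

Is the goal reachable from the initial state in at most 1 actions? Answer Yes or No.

1. swap(b,b)  →  {linked(b), linked(e), near(a,e), near(b,b), near(e,e), ready(b)}
2. swap(e,b)  →  {linked(b), linked(e), near(a,e), near(b,b), near(b,e), near(e,e), ready(b), ready(e)}
optimal plan length = 2; 2 > 1

No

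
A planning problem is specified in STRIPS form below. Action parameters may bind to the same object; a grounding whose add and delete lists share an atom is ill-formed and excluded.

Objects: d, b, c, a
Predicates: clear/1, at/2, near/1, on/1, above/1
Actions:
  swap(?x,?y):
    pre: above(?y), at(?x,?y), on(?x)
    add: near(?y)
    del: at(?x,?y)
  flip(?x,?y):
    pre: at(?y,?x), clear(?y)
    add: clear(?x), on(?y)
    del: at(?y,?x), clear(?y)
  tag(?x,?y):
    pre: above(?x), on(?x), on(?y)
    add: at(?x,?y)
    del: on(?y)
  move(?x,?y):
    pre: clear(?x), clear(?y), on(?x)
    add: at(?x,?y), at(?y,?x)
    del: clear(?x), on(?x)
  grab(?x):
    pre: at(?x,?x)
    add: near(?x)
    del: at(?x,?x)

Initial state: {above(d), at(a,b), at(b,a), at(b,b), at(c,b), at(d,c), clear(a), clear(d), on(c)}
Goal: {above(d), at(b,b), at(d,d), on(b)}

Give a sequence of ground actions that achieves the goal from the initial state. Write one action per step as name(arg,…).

1. flip(b,a)  →  {above(d), at(b,a), at(b,b), at(c,b), at(d,c), clear(b), clear(d), on(a), on(c)}
2. flip(c,d)  →  {above(d), at(b,a), at(b,b), at(c,b), clear(b), clear(c), on(a), on(c), on(d)}
3. flip(a,b)  →  {above(d), at(b,b), at(c,b), clear(a), clear(c), on(a), on(b), on(c), on(d)}
4. tag(d,d)  →  {above(d), at(b,b), at(c,b), at(d,d), clear(a), clear(c), on(a), on(b), on(c)}

flip(b,a); flip(c,d); flip(a,b); tag(d,d)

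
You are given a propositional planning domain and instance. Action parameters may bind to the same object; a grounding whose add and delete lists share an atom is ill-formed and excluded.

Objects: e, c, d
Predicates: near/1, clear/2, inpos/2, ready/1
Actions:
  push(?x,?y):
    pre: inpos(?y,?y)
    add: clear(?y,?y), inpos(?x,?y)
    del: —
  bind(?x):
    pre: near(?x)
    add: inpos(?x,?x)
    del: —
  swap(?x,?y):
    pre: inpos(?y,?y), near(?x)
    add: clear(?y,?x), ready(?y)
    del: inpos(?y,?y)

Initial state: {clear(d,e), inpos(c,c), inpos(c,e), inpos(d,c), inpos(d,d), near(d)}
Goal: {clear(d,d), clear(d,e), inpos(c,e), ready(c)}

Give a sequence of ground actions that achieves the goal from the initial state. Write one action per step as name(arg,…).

push(e,d); swap(d,c)

1. push(e,d)  →  {clear(d,d), clear(d,e), inpos(c,c), inpos(c,e), inpos(d,c), inpos(d,d), inpos(e,d), near(d)}
2. swap(d,c)  →  {clear(c,d), clear(d,d), clear(d,e), inpos(c,e), inpos(d,c), inpos(d,d), inpos(e,d), near(d), ready(c)}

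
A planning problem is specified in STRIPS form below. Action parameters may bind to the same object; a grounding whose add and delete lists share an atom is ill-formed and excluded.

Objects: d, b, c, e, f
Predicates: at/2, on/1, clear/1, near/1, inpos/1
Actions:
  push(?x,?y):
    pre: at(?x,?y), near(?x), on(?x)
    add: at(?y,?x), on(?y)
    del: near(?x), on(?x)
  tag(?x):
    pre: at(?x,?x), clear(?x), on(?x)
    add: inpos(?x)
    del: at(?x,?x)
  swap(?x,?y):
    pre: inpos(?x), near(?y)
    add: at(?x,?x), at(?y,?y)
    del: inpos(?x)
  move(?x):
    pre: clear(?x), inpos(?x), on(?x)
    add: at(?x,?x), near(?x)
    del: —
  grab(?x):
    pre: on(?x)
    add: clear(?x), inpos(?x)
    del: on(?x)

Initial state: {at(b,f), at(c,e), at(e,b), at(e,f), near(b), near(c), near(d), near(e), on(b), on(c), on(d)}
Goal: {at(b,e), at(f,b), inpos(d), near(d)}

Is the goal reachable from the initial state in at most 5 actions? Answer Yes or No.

1. push(b,f)  →  {at(b,f), at(c,e), at(e,b), at(e,f), at(f,b), near(c), near(d), near(e), on(c), on(d), on(f)}
2. push(c,e)  →  {at(b,f), at(c,e), at(e,b), at(e,c), at(e,f), at(f,b), near(d), near(e), on(d), on(e), on(f)}
3. push(e,b)  →  {at(b,e), at(b,f), at(c,e), at(e,b), at(e,c), at(e,f), at(f,b), near(d), on(b), on(d), on(f)}
4. grab(d)  →  {at(b,e), at(b,f), at(c,e), at(e,b), at(e,c), at(e,f), at(f,b), clear(d), inpos(d), near(d), on(b), on(f)}
optimal plan length = 4; 4 ≤ 5

Yes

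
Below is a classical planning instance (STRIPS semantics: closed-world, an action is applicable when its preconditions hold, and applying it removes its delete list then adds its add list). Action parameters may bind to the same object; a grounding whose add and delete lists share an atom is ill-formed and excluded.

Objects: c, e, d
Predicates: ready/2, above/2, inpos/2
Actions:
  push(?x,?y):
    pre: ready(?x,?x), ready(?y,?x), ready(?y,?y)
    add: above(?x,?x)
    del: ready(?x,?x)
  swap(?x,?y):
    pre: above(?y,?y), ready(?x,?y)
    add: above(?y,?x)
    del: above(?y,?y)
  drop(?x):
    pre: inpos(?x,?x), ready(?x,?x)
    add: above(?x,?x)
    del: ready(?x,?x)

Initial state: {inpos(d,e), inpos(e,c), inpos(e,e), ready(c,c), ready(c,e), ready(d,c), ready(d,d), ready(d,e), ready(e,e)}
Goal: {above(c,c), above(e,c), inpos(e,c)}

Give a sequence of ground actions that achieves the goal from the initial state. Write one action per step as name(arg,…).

1. push(c,c)  →  {above(c,c), inpos(d,e), inpos(e,c), inpos(e,e), ready(c,e), ready(d,c), ready(d,d), ready(d,e), ready(e,e)}
2. push(e,e)  →  {above(c,c), above(e,e), inpos(d,e), inpos(e,c), inpos(e,e), ready(c,e), ready(d,c), ready(d,d), ready(d,e)}
3. swap(c,e)  →  {above(c,c), above(e,c), inpos(d,e), inpos(e,c), inpos(e,e), ready(c,e), ready(d,c), ready(d,d), ready(d,e)}

push(c,c); push(e,e); swap(c,e)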